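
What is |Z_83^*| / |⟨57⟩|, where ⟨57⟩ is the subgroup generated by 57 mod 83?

By Lagrange's theorem, ord_83(57) divides φ(83) = 83 − 1 = 82 = 2 · 41.
Divisors of 82: 1, 2, 41, 82.
Compute 57^d (mod 83) for the divisors d until we hit 1:
57^1 ≡ 57
57^2 ≡ 12
57^41 ≡ 82
57^82 ≡ 1
So ord_83(57) = 82, hence |⟨57⟩| = 82.
The index is φ(83) / ord(57) = 82 / 82 = 1.

1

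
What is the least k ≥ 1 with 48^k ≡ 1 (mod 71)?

7

By Lagrange's theorem, ord_71(48) divides φ(71) = 71 − 1 = 70 = 2 · 5 · 7.
Divisors of 70: 1, 2, 5, 7, 10, 14, 35, 70.
Evaluate successive powers at the divisors of 70:
48^1 ≡ 48 (mod 71)
48^2 ≡ 32 (mod 71)
48^5 ≡ 20 (mod 71)
48^7 ≡ 1 (mod 71) ✓
Therefore the multiplicative order of 48 modulo 71 is 7.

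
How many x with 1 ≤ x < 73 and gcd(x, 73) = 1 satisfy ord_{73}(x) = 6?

2

φ(73) = 73 − 1 = 72 = 2^3 · 3^2.
Since (Z/73Z)^× is cyclic of order 72, the number of elements of order d is φ(d) when d | 72 and 0 otherwise.
6 = 2 · 3 divides 72, and φ(6) = 2.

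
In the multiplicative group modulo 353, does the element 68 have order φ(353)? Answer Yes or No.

φ(353) = 353 − 1 = 352 = 2^5 · 11.
An element g generates (Z/353Z)^× iff g^(352/q) ≢ 1 (mod 353) for each prime q ∈ {2, 11}.
68^176 ≡ 1 (mod 353)  [q = 2: ≡ 1 ✗]
68^32 ≡ 217 (mod 353)  [q = 11: ≢ 1 ✓]
The check at q = 2 fails, so 68 generates a proper subgroup.

No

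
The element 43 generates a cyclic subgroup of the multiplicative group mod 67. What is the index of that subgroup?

3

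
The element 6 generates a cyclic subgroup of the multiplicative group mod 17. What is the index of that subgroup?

1

The order of 6 must divide φ(17) = 17 − 1 = 16 = 2^4.
Divisors of 16: 1, 2, 4, 8, 16.
Evaluate successive powers at the divisors of 16:
6^1 ≡ 6 (mod 17)
6^2 ≡ 2 (mod 17)
6^4 ≡ 4 (mod 17)
6^8 ≡ 16 (mod 17)
6^16 ≡ 1 (mod 17) ✓
The order of 6 is 16, so the subgroup it generates has 16 elements.
[(Z/17Z)^× : ⟨6⟩] = 16/16 = 1.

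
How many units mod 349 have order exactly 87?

56

φ(349) = 349 − 1 = 348 = 2^2 · 3 · 29.
Since (Z/349Z)^× is cyclic of order 348, the number of elements of order d is φ(d) when d | 348 and 0 otherwise.
87 = 3 · 29 divides 348, and φ(87) = 56.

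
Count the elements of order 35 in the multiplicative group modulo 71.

φ(71) = 71 − 1 = 70 = 2 · 5 · 7.
In a cyclic group of order 70, there are φ(d) elements of order d for each divisor d of 70, and zero for non-divisors.
35 = 5 · 7 divides 70, and φ(35) = 24.

24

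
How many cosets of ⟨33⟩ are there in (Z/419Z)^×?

ord(33) | φ(419) = 419 − 1 = 418 = 2 · 11 · 19.
Divisors of 418: 1, 2, 11, 19, 22, 38, 209, 418.
Compute 33^d (mod 419) for the divisors d until we hit 1:
33^1 ≡ 33 (mod 419)
33^2 ≡ 251 (mod 419)
33^11 ≡ 204 (mod 419)
33^19 ≡ 85 (mod 419)
33^22 ≡ 135 (mod 419)
33^38 ≡ 102 (mod 419)
33^209 ≡ 418 (mod 419)
33^418 ≡ 1 (mod 419) ✓
Thus |⟨33⟩| = ord(33) = 418.
The index is φ(419) / ord(33) = 418 / 418 = 1.

1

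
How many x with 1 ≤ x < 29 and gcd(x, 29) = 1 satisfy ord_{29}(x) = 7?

6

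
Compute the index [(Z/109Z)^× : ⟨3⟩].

ord(3) | φ(109) = 109 − 1 = 108 = 2^2 · 3^3.
Divisors of 108: 1, 2, 3, 4, 6, 9, 12, 18, 27, 36, 54, 108.
Test each divisor d:
3^1 ≡ 3 (mod 109)
3^2 ≡ 9 (mod 109)
3^3 ≡ 27 (mod 109)
3^4 ≡ 81 (mod 109)
3^6 ≡ 75 (mod 109)
3^9 ≡ 63 (mod 109)
3^12 ≡ 66 (mod 109)
3^18 ≡ 45 (mod 109)
3^27 ≡ 1 (mod 109) ✓
The order of 3 is 27, so the subgroup it generates has 27 elements.
[(Z/109Z)^× : ⟨3⟩] = 108/27 = 4.

4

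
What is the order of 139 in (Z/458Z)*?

ord(139) | φ(458) = φ(2)·φ(229) = 1·228 = 228 = 2^2 · 3 · 19.
Divisors of 228: 1, 2, 3, 4, 6, 12, 19, 38, 57, 76, 114, 228.
Evaluate successive powers at the divisors of 228:
139^1 ≡ 139 (mod 458)
139^2 ≡ 85 (mod 458)
139^3 ≡ 365 (mod 458)
139^4 ≡ 355 (mod 458)
139^6 ≡ 405 (mod 458)
139^12 ≡ 61 (mod 458)
139^19 ≡ 369 (mod 458)
139^38 ≡ 135 (mod 458)
139^57 ≡ 351 (mod 458)
139^76 ≡ 363 (mod 458)
139^114 ≡ 457 (mod 458)
139^228 ≡ 1 (mod 458) ✓
The smallest such exponent is 228, so the order of 139 is 228.

228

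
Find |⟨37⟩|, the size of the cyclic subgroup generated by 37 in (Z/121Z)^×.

55

ord(37) | φ(121) = φ(11^2) = 11·(11−1) = 110 = 2 · 5 · 11.
Divisors of 110: 1, 2, 5, 10, 11, 22, 55, 110.
Compute 37^d (mod 121) for the divisors d until we hit 1:
37^1 ≡ 37 (mod 121)
37^2 ≡ 38 (mod 121)
37^5 ≡ 67 (mod 121)
37^10 ≡ 12 (mod 121)
37^11 ≡ 81 (mod 121)
37^22 ≡ 27 (mod 121)
37^55 ≡ 1 (mod 121) ✓
Therefore the multiplicative order of 37 modulo 121 is 55.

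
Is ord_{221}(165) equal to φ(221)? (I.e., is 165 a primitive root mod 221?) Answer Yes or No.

221 = 13 · 17 is a product of two distinct odd primes, so (Z/221Z)^× ≅ (Z/13Z)^× × (Z/17Z)^× is not cyclic.
No primitive root modulo 221 exists; in particular 165 is not one.

No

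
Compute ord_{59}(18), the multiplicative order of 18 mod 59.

Since 18 ∈ (Z/59Z)^×, its order divides φ(59) = 59 − 1 = 58 = 2 · 29.
Divisors of 58: 1, 2, 29, 58.
Evaluate successive powers at the divisors of 58:
18^1 ≡ 18 (mod 59)
18^2 ≡ 29 (mod 59)
18^29 ≡ 58 (mod 59)
18^58 ≡ 1 (mod 59) ✓
So ord_59(18) = 58.

58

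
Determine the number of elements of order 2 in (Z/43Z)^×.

φ(43) = 43 − 1 = 42 = 2 · 3 · 7.
Since (Z/43Z)^× is cyclic of order 42, the number of elements of order d is φ(d) when d | 42 and 0 otherwise.
2 | 42, and φ(2) = 2 − 1 = 1.

1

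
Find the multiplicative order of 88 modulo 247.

6

By Lagrange's theorem, ord_247(88) divides φ(247) = φ(13·19) = (13−1)·(19−1) = 12·18 = 216 = 2^3 · 3^3.
Divisors of 216: 1, 2, 3, 4, 6, 8, 9, 12, 18, 24, 27, 36, 54, 72, 108, 216.
Evaluate successive powers at the divisors of 216:
88^1 ≡ 88
88^2 ≡ 87
88^3 ≡ 246
88^4 ≡ 159
88^6 ≡ 1
Therefore the multiplicative order of 88 modulo 247 is 6.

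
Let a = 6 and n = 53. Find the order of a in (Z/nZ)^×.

The order of 6 must divide φ(53) = 53 − 1 = 52 = 2^2 · 13.
Divisors of 52: 1, 2, 4, 13, 26, 52.
Test each divisor d:
6^1 ≡ 6 (mod 53)
6^2 ≡ 36 (mod 53)
6^4 ≡ 24 (mod 53)
6^13 ≡ 52 (mod 53)
6^26 ≡ 1 (mod 53) ✓
So ord_53(6) = 26.

26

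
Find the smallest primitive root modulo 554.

5

φ(554) = φ(2)·φ(277) = 1·276 = 276 = 2^2 · 3 · 23.
g is a primitive root iff g^(276/q) ≢ 1 (mod 554) for each prime q ∈ {2, 3, 23}.
g = 2: gcd(2, 554) = 2 > 1, not a unit — skip.
g = 3: 3^138 ≡ 1 — hits 1, so not a primitive root.
g = 4: gcd(4, 554) = 2 > 1, not a unit — skip.
g = 5: 5^138 ≡ 553; 5^92 ≡ 393; 5^12 ≡ 27 — none is 1, so 5 is a primitive root.
Hence the least primitive root of 554 is 5.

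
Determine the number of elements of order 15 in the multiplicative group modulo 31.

8

φ(31) = 31 − 1 = 30 = 2 · 3 · 5.
Since (Z/31Z)^× is cyclic of order 30, the number of elements of order d is φ(d) when d | 30 and 0 otherwise.
15 = 3 · 5 divides 30, and φ(15) = 8.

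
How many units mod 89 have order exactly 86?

0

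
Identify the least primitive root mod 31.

3

φ(31) = 31 − 1 = 30 = 2 · 3 · 5.
g is a primitive root iff g^(30/q) ≢ 1 (mod 31) for each prime q ∈ {2, 3, 5}.
g = 2: 2^15 ≡ 1 — hits 1, so not a primitive root.
g = 3: 3^15 ≡ 30; 3^10 ≡ 25; 3^6 ≡ 16 — none is 1, so 3 is a primitive root.
So 3 is the smallest generator of (Z/31Z)^×.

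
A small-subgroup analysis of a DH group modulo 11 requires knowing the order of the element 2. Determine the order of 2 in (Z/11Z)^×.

10

ord(2) | φ(11) = 11 − 1 = 10 = 2 · 5.
Divisors of 10: 1, 2, 5, 10.
Compute 2^d (mod 11) for the divisors d until we hit 1:
2^1 ≡ 2
2^2 ≡ 4
2^5 ≡ 10
2^10 ≡ 1
The smallest such exponent is 10, so the order of 2 is 10.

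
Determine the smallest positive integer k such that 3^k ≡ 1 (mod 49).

Since 3 ∈ (Z/49Z)^×, its order divides φ(49) = φ(7^2) = 7·(7−1) = 42 = 2 · 3 · 7.
Divisors of 42: 1, 2, 3, 6, 7, 14, 21, 42.
Compute 3^d (mod 49) for the divisors d until we hit 1:
3^1 ≡ 3 (mod 49)
3^2 ≡ 9 (mod 49)
3^3 ≡ 27 (mod 49)
3^6 ≡ 43 (mod 49)
3^7 ≡ 31 (mod 49)
3^14 ≡ 30 (mod 49)
3^21 ≡ 48 (mod 49)
3^42 ≡ 1 (mod 49) ✓
So ord_49(3) = 42.

42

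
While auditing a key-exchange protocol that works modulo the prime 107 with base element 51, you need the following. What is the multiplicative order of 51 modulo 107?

ord(51) | φ(107) = 107 − 1 = 106 = 2 · 53.
Divisors of 106: 1, 2, 53, 106.
Evaluate successive powers at the divisors of 106:
51^1 ≡ 51
51^2 ≡ 33
51^53 ≡ 106
51^106 ≡ 1
Therefore the multiplicative order of 51 modulo 107 is 106.

106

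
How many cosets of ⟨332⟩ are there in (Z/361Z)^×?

2

ord(332) | φ(361) = φ(19^2) = 19·(19−1) = 342 = 2 · 3^2 · 19.
Divisors of 342: 1, 2, 3, 6, 9, 18, 19, 38, 57, 114, 171, 342.
Test each divisor d:
332^1 ≡ 332 (mod 361)
332^2 ≡ 119 (mod 361)
332^3 ≡ 159 (mod 361)
332^6 ≡ 11 (mod 361)
332^9 ≡ 305 (mod 361)
332^18 ≡ 248 (mod 361)
332^19 ≡ 28 (mod 361)
332^38 ≡ 62 (mod 361)
332^57 ≡ 292 (mod 361)
332^114 ≡ 68 (mod 361)
332^171 ≡ 1 (mod 361) ✓
Thus |⟨332⟩| = ord(332) = 171.
[(Z/361Z)^× : ⟨332⟩] = 342/171 = 2.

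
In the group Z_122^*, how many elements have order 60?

16

φ(122) = φ(2)·φ(61) = 1·60 = 60 = 2^2 · 3 · 5.
(Z/122Z)^× is cyclic (|G| = 60); a cyclic group of order m has exactly φ(d) elements of each order d | m, and none otherwise.
60 = 2^2 · 3 · 5 divides 60, and φ(60) = 16.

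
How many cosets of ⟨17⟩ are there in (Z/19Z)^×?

2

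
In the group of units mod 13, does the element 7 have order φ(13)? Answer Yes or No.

φ(13) = 13 − 1 = 12 = 2^2 · 3.
An element g generates (Z/13Z)^× iff g^(12/q) ≢ 1 (mod 13) for each prime q ∈ {2, 3}.
7^6 ≡ 12 (mod 13)  [q = 2: ≢ 1 ✓]
7^4 ≡ 9 (mod 13)  [q = 3: ≢ 1 ✓]
None equal 1, so ord_13(7) = 12: 7 is a primitive root.

Yes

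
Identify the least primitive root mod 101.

2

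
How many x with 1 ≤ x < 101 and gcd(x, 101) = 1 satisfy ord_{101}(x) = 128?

φ(101) = 101 − 1 = 100 = 2^2 · 5^2.
In a cyclic group of order 100, there are φ(d) elements of order d for each divisor d of 100, and zero for non-divisors.
128 does not divide 100, so no element of (Z/101Z)^× has order 128.

0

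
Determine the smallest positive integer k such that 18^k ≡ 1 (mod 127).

63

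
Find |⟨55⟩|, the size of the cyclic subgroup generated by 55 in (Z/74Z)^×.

36

Since 55 ∈ (Z/74Z)^×, its order divides φ(74) = φ(2)·φ(37) = 1·36 = 36 = 2^2 · 3^2.
Divisors of 36: 1, 2, 3, 4, 6, 9, 12, 18, 36.
Evaluate successive powers at the divisors of 36:
55^1 ≡ 55 (mod 74)
55^2 ≡ 65 (mod 74)
55^3 ≡ 23 (mod 74)
55^4 ≡ 7 (mod 74)
55^6 ≡ 11 (mod 74)
55^9 ≡ 31 (mod 74)
55^12 ≡ 47 (mod 74)
55^18 ≡ 73 (mod 74)
55^36 ≡ 1 (mod 74) ✓
So ord_74(55) = 36.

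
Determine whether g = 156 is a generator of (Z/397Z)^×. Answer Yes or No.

φ(397) = 397 − 1 = 396 = 2^2 · 3^2 · 11.
156 is a primitive root mod 397 iff 156^(φ(397)/q) ≢ 1 for every prime q | φ(397), i.e. q ∈ {2, 3, 11}.
156^198 ≡ 396 (mod 397)  [q = 2: ≢ 1 ✓]
156^132 ≡ 362 (mod 397)  [q = 3: ≢ 1 ✓]
156^36 ≡ 256 (mod 397)  [q = 11: ≢ 1 ✓]
None equal 1, so ord_397(156) = 396: 156 is a primitive root.

Yes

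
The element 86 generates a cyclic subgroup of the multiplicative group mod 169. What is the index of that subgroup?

The order of 86 must divide φ(169) = φ(13^2) = 13·(13−1) = 156 = 2^2 · 3 · 13.
Divisors of 156: 1, 2, 3, 4, 6, 12, 13, 26, 39, 52, 78, 156.
Check 86^d mod 169 for each divisor in increasing order:
86^1 ≡ 86 (mod 169)
86^2 ≡ 129 (mod 169)
86^3 ≡ 109 (mod 169)
86^4 ≡ 79 (mod 169)
86^6 ≡ 51 (mod 169)
86^12 ≡ 66 (mod 169)
86^13 ≡ 99 (mod 169)
86^26 ≡ 168 (mod 169)
86^39 ≡ 70 (mod 169)
86^52 ≡ 1 (mod 169) ✓
So ord_169(86) = 52, hence |⟨86⟩| = 52.
The index is φ(169) / ord(86) = 156 / 52 = 3.

3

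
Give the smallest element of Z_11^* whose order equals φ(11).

φ(11) = 11 − 1 = 10 = 2 · 5.
Test candidates g = 2, 3, … against the prime factors q ∈ {2, 5} of φ(11): g is a generator iff g^(10/q) ≢ 1 for every such q.
g = 2: 2^5 ≡ 10; 2^2 ≡ 4 — none is 1, so 2 is a primitive root.
Hence the least primitive root of 11 is 2.

2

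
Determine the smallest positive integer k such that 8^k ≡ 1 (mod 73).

Since 8 ∈ (Z/73Z)^×, its order divides φ(73) = 73 − 1 = 72 = 2^3 · 3^2.
Divisors of 72: 1, 2, 3, 4, 6, 8, 9, 12, 18, 24, 36, 72.
Check 8^d mod 73 for each divisor in increasing order:
8^1 ≡ 8 (mod 73)
8^2 ≡ 64 (mod 73)
8^3 ≡ 1 (mod 73) ✓
Therefore the multiplicative order of 8 modulo 73 is 3.

3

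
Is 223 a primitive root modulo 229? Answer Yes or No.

Yes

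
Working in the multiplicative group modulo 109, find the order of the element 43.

18

The order of 43 must divide φ(109) = 109 − 1 = 108 = 2^2 · 3^3.
Divisors of 108: 1, 2, 3, 4, 6, 9, 12, 18, 27, 36, 54, 108.
Compute 43^d (mod 109) for the divisors d until we hit 1:
43^1 ≡ 43 (mod 109)
43^2 ≡ 105 (mod 109)
43^3 ≡ 46 (mod 109)
43^4 ≡ 16 (mod 109)
43^6 ≡ 45 (mod 109)
43^9 ≡ 108 (mod 109)
43^12 ≡ 63 (mod 109)
43^18 ≡ 1 (mod 109) ✓
Hence ord(43) = 18.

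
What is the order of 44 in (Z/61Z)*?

By Lagrange's theorem, ord_61(44) divides φ(61) = 61 − 1 = 60 = 2^2 · 3 · 5.
Divisors of 60: 1, 2, 3, 4, 5, 6, 10, 12, 15, 20, 30, 60.
Evaluate successive powers at the divisors of 60:
44^1 ≡ 44
44^2 ≡ 45
44^3 ≡ 28
44^4 ≡ 12
44^5 ≡ 40
44^6 ≡ 52
44^10 ≡ 14
44^12 ≡ 20
44^15 ≡ 11
44^20 ≡ 13
44^30 ≡ 60
44^60 ≡ 1
Therefore the multiplicative order of 44 modulo 61 is 60.

60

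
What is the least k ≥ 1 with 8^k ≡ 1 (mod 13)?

4

The order of 8 must divide φ(13) = 13 − 1 = 12 = 2^2 · 3.
Divisors of 12: 1, 2, 3, 4, 6, 12.
Check 8^d mod 13 for each divisor in increasing order:
8^1 ≡ 8
8^2 ≡ 12
8^3 ≡ 5
8^4 ≡ 1
Hence ord(8) = 4.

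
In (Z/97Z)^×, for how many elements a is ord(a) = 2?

1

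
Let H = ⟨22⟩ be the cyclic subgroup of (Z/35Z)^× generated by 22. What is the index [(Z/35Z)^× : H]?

6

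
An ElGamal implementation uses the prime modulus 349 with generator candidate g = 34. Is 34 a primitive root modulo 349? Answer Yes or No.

φ(349) = 349 − 1 = 348 = 2^2 · 3 · 29.
34 is a primitive root mod 349 iff 34^(φ(349)/q) ≢ 1 for every prime q | φ(349), i.e. q ∈ {2, 3, 29}.
34^174 ≡ 348 (mod 349)  [q = 2: ≢ 1 ✓]
34^116 ≡ 226 (mod 349)  [q = 3: ≢ 1 ✓]
34^12 ≡ 234 (mod 349)  [q = 29: ≢ 1 ✓]
Every test exponent gives a nontrivial residue, hence 34 generates the full group.

Yes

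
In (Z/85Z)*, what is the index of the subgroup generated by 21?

16

Since 21 ∈ (Z/85Z)^×, its order divides φ(85) = φ(5·17) = (5−1)·(17−1) = 4·16 = 64 = 2^6.
Divisors of 64: 1, 2, 4, 8, 16, 32, 64.
Compute 21^d (mod 85) for the divisors d until we hit 1:
21^1 ≡ 21 (mod 85)
21^2 ≡ 16 (mod 85)
21^4 ≡ 1 (mod 85) ✓
Thus |⟨21⟩| = ord(21) = 4.
The index is φ(85) / ord(21) = 64 / 4 = 16.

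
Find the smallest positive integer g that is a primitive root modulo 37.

2

φ(37) = 37 − 1 = 36 = 2^2 · 3^2.
Test candidates g = 2, 3, … against the prime factors q ∈ {2, 3} of φ(37): g is a generator iff g^(36/q) ≢ 1 for every such q.
g = 2: 2^18 ≡ 36; 2^12 ≡ 26 — none is 1, so 2 is a primitive root.
So 2 is the smallest generator of (Z/37Z)^×.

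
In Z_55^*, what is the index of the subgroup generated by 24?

4

By Lagrange's theorem, ord_55(24) divides φ(55) = φ(5·11) = (5−1)·(11−1) = 4·10 = 40 = 2^3 · 5.
Divisors of 40: 1, 2, 4, 5, 8, 10, 20, 40.
Test each divisor d:
24^1 ≡ 24 (mod 55)
24^2 ≡ 26 (mod 55)
24^4 ≡ 16 (mod 55)
24^5 ≡ 54 (mod 55)
24^8 ≡ 36 (mod 55)
24^10 ≡ 1 (mod 55) ✓
Thus |⟨24⟩| = ord(24) = 10.
The index is φ(55) / ord(24) = 40 / 10 = 4.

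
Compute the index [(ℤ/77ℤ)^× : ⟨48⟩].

6

ord(48) | φ(77) = φ(7·11) = (7−1)·(11−1) = 6·10 = 60 = 2^2 · 3 · 5.
Divisors of 60: 1, 2, 3, 4, 5, 6, 10, 12, 15, 20, 30, 60.
Compute 48^d (mod 77) for the divisors d until we hit 1:
48^1 ≡ 48 (mod 77)
48^2 ≡ 71 (mod 77)
48^3 ≡ 20 (mod 77)
48^4 ≡ 36 (mod 77)
48^5 ≡ 34 (mod 77)
48^6 ≡ 15 (mod 77)
48^10 ≡ 1 (mod 77) ✓
The order of 48 is 10, so the subgroup it generates has 10 elements.
Index = |(Z/77Z)^×| / |⟨48⟩| = 60 / 10 = 6.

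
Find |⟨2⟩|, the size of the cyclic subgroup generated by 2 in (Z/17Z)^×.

8

By Lagrange's theorem, ord_17(2) divides φ(17) = 17 − 1 = 16 = 2^4.
Divisors of 16: 1, 2, 4, 8, 16.
Test each divisor d:
2^1 ≡ 2
2^2 ≡ 4
2^4 ≡ 16
2^8 ≡ 1
Therefore the multiplicative order of 2 modulo 17 is 8.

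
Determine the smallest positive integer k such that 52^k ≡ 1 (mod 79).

13

The order of 52 must divide φ(79) = 79 − 1 = 78 = 2 · 3 · 13.
Divisors of 78: 1, 2, 3, 6, 13, 26, 39, 78.
Test each divisor d:
52^1 ≡ 52 (mod 79)
52^2 ≡ 18 (mod 79)
52^3 ≡ 67 (mod 79)
52^6 ≡ 65 (mod 79)
52^13 ≡ 1 (mod 79) ✓
So ord_79(52) = 13.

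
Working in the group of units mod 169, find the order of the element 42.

39

By Lagrange's theorem, ord_169(42) divides φ(169) = φ(13^2) = 13·(13−1) = 156 = 2^2 · 3 · 13.
Divisors of 156: 1, 2, 3, 4, 6, 12, 13, 26, 39, 52, 78, 156.
Compute 42^d (mod 169) for the divisors d until we hit 1:
42^1 ≡ 42 (mod 169)
42^2 ≡ 74 (mod 169)
42^3 ≡ 66 (mod 169)
42^4 ≡ 68 (mod 169)
42^6 ≡ 131 (mod 169)
42^12 ≡ 92 (mod 169)
42^13 ≡ 146 (mod 169)
42^26 ≡ 22 (mod 169)
42^39 ≡ 1 (mod 169) ✓
The smallest such exponent is 39, so the order of 42 is 39.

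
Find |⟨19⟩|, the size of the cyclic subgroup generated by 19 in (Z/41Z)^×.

40

ord(19) | φ(41) = 41 − 1 = 40 = 2^3 · 5.
Divisors of 40: 1, 2, 4, 5, 8, 10, 20, 40.
Compute 19^d (mod 41) for the divisors d until we hit 1:
19^1 ≡ 19 (mod 41)
19^2 ≡ 33 (mod 41)
19^4 ≡ 23 (mod 41)
19^5 ≡ 27 (mod 41)
19^8 ≡ 37 (mod 41)
19^10 ≡ 32 (mod 41)
19^20 ≡ 40 (mod 41)
19^40 ≡ 1 (mod 41) ✓
Therefore the multiplicative order of 19 modulo 41 is 40.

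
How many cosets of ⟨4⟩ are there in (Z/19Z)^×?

By Lagrange's theorem, ord_19(4) divides φ(19) = 19 − 1 = 18 = 2 · 3^2.
Divisors of 18: 1, 2, 3, 6, 9, 18.
Evaluate successive powers at the divisors of 18:
4^1 ≡ 4 (mod 19)
4^2 ≡ 16 (mod 19)
4^3 ≡ 7 (mod 19)
4^6 ≡ 11 (mod 19)
4^9 ≡ 1 (mod 19) ✓
So ord_19(4) = 9, hence |⟨4⟩| = 9.
[(Z/19Z)^× : ⟨4⟩] = 18/9 = 2.

2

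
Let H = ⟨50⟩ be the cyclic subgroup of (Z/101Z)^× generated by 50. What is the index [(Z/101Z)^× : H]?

1

The order of 50 must divide φ(101) = 101 − 1 = 100 = 2^2 · 5^2.
Divisors of 100: 1, 2, 4, 5, 10, 20, 25, 50, 100.
Test each divisor d:
50^1 ≡ 50 (mod 101)
50^2 ≡ 76 (mod 101)
50^4 ≡ 19 (mod 101)
50^5 ≡ 41 (mod 101)
50^10 ≡ 65 (mod 101)
50^20 ≡ 84 (mod 101)
50^25 ≡ 10 (mod 101)
50^50 ≡ 100 (mod 101)
50^100 ≡ 1 (mod 101) ✓
Thus |⟨50⟩| = ord(50) = 100.
The index is φ(101) / ord(50) = 100 / 100 = 1.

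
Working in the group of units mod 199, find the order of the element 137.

Since 137 ∈ (Z/199Z)^×, its order divides φ(199) = 199 − 1 = 198 = 2 · 3^2 · 11.
Divisors of 198: 1, 2, 3, 6, 9, 11, 18, 22, 33, 66, 99, 198.
Evaluate successive powers at the divisors of 198:
137^1 ≡ 137 (mod 199)
137^2 ≡ 63 (mod 199)
137^3 ≡ 74 (mod 199)
137^6 ≡ 103 (mod 199)
137^9 ≡ 60 (mod 199)
137^11 ≡ 198 (mod 199)
137^18 ≡ 18 (mod 199)
137^22 ≡ 1 (mod 199) ✓
So ord_199(137) = 22.

22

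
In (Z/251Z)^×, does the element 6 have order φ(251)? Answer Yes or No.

φ(251) = 251 − 1 = 250 = 2 · 5^3.
It suffices to check that the order of 6 is not a proper divisor of 250: compute 6^(250/q) for q ∈ {2, 5}.
6^125 ≡ 250 (mod 251)  [q = 2: ≢ 1 ✓]
6^50 ≡ 219 (mod 251)  [q = 5: ≢ 1 ✓]
None equal 1, so ord_251(6) = 250: 6 is a primitive root.

Yes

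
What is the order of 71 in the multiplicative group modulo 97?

96

The order of 71 must divide φ(97) = 97 − 1 = 96 = 2^5 · 3.
Divisors of 96: 1, 2, 3, 4, 6, 8, 12, 16, 24, 32, 48, 96.
Check 71^d mod 97 for each divisor in increasing order:
71^1 ≡ 71 (mod 97)
71^2 ≡ 94 (mod 97)
71^3 ≡ 78 (mod 97)
71^4 ≡ 9 (mod 97)
71^6 ≡ 70 (mod 97)
71^8 ≡ 81 (mod 97)
71^12 ≡ 50 (mod 97)
71^16 ≡ 62 (mod 97)
71^24 ≡ 75 (mod 97)
71^32 ≡ 61 (mod 97)
71^48 ≡ 96 (mod 97)
71^96 ≡ 1 (mod 97) ✓
Therefore the multiplicative order of 71 modulo 97 is 96.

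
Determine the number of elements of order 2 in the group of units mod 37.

1

φ(37) = 37 − 1 = 36 = 2^2 · 3^2.
Since (Z/37Z)^× is cyclic of order 36, the number of elements of order d is φ(d) when d | 36 and 0 otherwise.
2 | 36, and φ(2) = 2 − 1 = 1.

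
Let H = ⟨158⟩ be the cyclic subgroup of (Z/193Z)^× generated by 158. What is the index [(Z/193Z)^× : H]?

3

By Lagrange's theorem, ord_193(158) divides φ(193) = 193 − 1 = 192 = 2^6 · 3.
Divisors of 192: 1, 2, 3, 4, 6, 8, 12, 16, 24, 32, 48, 64, 96, 192.
Evaluate successive powers at the divisors of 192:
158^1 ≡ 158 (mod 193)
158^2 ≡ 67 (mod 193)
158^3 ≡ 164 (mod 193)
158^4 ≡ 50 (mod 193)
158^6 ≡ 69 (mod 193)
158^8 ≡ 184 (mod 193)
158^12 ≡ 129 (mod 193)
158^16 ≡ 81 (mod 193)
158^24 ≡ 43 (mod 193)
158^32 ≡ 192 (mod 193)
158^48 ≡ 112 (mod 193)
158^64 ≡ 1 (mod 193) ✓
So ord_193(158) = 64, hence |⟨158⟩| = 64.
[(Z/193Z)^× : ⟨158⟩] = 192/64 = 3.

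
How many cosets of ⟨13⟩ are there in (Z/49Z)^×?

3

The order of 13 must divide φ(49) = φ(7^2) = 7·(7−1) = 42 = 2 · 3 · 7.
Divisors of 42: 1, 2, 3, 6, 7, 14, 21, 42.
Test each divisor d:
13^1 ≡ 13
13^2 ≡ 22
13^3 ≡ 41
13^6 ≡ 15
13^7 ≡ 48
13^14 ≡ 1
So ord_49(13) = 14, hence |⟨13⟩| = 14.
The index is φ(49) / ord(13) = 42 / 14 = 3.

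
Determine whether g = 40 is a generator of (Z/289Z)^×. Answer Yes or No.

No

φ(289) = φ(17^2) = 17·(17−1) = 272 = 2^4 · 17.
Test 40^(272/q) mod 289 for each prime factor q of 272:
40^136 ≡ 288 (mod 289)  [q = 2: ≢ 1 ✓]
40^16 ≡ 1 (mod 289)  [q = 17: ≡ 1 ✗]
The check at q = 17 fails, so 40 generates a proper subgroup.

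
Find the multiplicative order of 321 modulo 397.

99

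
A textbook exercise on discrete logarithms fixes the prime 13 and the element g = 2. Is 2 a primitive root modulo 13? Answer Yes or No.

Yes

φ(13) = 13 − 1 = 12 = 2^2 · 3.
It suffices to check that the order of 2 is not a proper divisor of 12: compute 2^(12/q) for q ∈ {2, 3}.
2^6 ≡ 12 (mod 13)  [q = 2: ≢ 1 ✓]
2^4 ≡ 3 (mod 13)  [q = 3: ≢ 1 ✓]
None equal 1, so ord_13(2) = 12: 2 is a primitive root.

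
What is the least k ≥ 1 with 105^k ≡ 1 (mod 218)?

ord(105) | φ(218) = φ(2)·φ(109) = 1·108 = 108 = 2^2 · 3^3.
Divisors of 108: 1, 2, 3, 4, 6, 9, 12, 18, 27, 36, 54, 108.
Compute 105^d (mod 218) for the divisors d until we hit 1:
105^1 ≡ 105
105^2 ≡ 125
105^3 ≡ 45
105^4 ≡ 147
105^6 ≡ 63
105^9 ≡ 1
Therefore the multiplicative order of 105 modulo 218 is 9.

9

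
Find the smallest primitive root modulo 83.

φ(83) = 83 − 1 = 82 = 2 · 41.
Test candidates g = 2, 3, … against the prime factors q ∈ {2, 41} of φ(83): g is a generator iff g^(82/q) ≢ 1 for every such q.
g = 2: 2^41 ≡ 82; 2^2 ≡ 4 — none is 1, so 2 is a primitive root.
So 2 is the smallest generator of (Z/83Z)^×.

2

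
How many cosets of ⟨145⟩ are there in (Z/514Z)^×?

1

ord(145) | φ(514) = φ(2)·φ(257) = 1·256 = 256 = 2^8.
Divisors of 256: 1, 2, 4, 8, 16, 32, 64, 128, 256.
Compute 145^d (mod 514) for the divisors d until we hit 1:
145^1 ≡ 145 (mod 514)
145^2 ≡ 465 (mod 514)
145^4 ≡ 345 (mod 514)
145^8 ≡ 291 (mod 514)
145^16 ≡ 385 (mod 514)
145^32 ≡ 193 (mod 514)
145^64 ≡ 241 (mod 514)
145^128 ≡ 513 (mod 514)
145^256 ≡ 1 (mod 514) ✓
Thus |⟨145⟩| = ord(145) = 256.
Index = |(Z/514Z)^×| / |⟨145⟩| = 256 / 256 = 1.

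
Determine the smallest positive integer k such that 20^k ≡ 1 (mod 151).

ord(20) | φ(151) = 151 − 1 = 150 = 2 · 3 · 5^2.
Divisors of 150: 1, 2, 3, 5, 6, 10, 15, 25, 30, 50, 75, 150.
Compute 20^d (mod 151) for the divisors d until we hit 1:
20^1 ≡ 20
20^2 ≡ 98
20^3 ≡ 148
20^5 ≡ 8
20^6 ≡ 9
20^10 ≡ 64
20^15 ≡ 59
20^25 ≡ 1
So ord_151(20) = 25.

25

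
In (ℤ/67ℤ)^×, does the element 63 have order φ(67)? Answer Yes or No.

φ(67) = 67 − 1 = 66 = 2 · 3 · 11.
Test 63^(66/q) mod 67 for each prime factor q of 66:
63^33 ≡ 66 (mod 67)  [q = 2: ≢ 1 ✓]
63^22 ≡ 29 (mod 67)  [q = 3: ≢ 1 ✓]
63^6 ≡ 9 (mod 67)  [q = 11: ≢ 1 ✓]
None equal 1, so ord_67(63) = 66: 63 is a primitive root.

Yes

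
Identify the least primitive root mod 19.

φ(19) = 19 − 1 = 18 = 2 · 3^2.
Test candidates g = 2, 3, … against the prime factors q ∈ {2, 3} of φ(19): g is a generator iff g^(18/q) ≢ 1 for every such q.
g = 2: 2^9 ≡ 18; 2^6 ≡ 7 — none is 1, so 2 is a primitive root.
So 2 is the smallest generator of (Z/19Z)^×.

2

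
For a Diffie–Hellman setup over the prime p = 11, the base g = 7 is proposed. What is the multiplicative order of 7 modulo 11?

The order of 7 must divide φ(11) = 11 − 1 = 10 = 2 · 5.
Divisors of 10: 1, 2, 5, 10.
Test each divisor d:
7^1 ≡ 7 (mod 11)
7^2 ≡ 5 (mod 11)
7^5 ≡ 10 (mod 11)
7^10 ≡ 1 (mod 11) ✓
The smallest such exponent is 10, so the order of 7 is 10.

10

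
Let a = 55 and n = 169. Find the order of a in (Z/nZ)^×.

39

The order of 55 must divide φ(169) = φ(13^2) = 13·(13−1) = 156 = 2^2 · 3 · 13.
Divisors of 156: 1, 2, 3, 4, 6, 12, 13, 26, 39, 52, 78, 156.
Compute 55^d (mod 169) for the divisors d until we hit 1:
55^1 ≡ 55
55^2 ≡ 152
55^3 ≡ 79
55^4 ≡ 120
55^6 ≡ 157
55^12 ≡ 144
55^13 ≡ 146
55^26 ≡ 22
55^39 ≡ 1
Hence ord(55) = 39.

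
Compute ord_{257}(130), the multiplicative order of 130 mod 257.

By Lagrange's theorem, ord_257(130) divides φ(257) = 257 − 1 = 256 = 2^8.
Divisors of 256: 1, 2, 4, 8, 16, 32, 64, 128, 256.
Evaluate successive powers at the divisors of 256:
130^1 ≡ 130 (mod 257)
130^2 ≡ 195 (mod 257)
130^4 ≡ 246 (mod 257)
130^8 ≡ 121 (mod 257)
130^16 ≡ 249 (mod 257)
130^32 ≡ 64 (mod 257)
130^64 ≡ 241 (mod 257)
130^128 ≡ 256 (mod 257)
130^256 ≡ 1 (mod 257) ✓
Therefore the multiplicative order of 130 modulo 257 is 256.

256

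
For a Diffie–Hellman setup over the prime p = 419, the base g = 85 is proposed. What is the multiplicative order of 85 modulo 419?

22

Since 85 ∈ (Z/419Z)^×, its order divides φ(419) = 419 − 1 = 418 = 2 · 11 · 19.
Divisors of 418: 1, 2, 11, 19, 22, 38, 209, 418.
Test each divisor d:
85^1 ≡ 85 (mod 419)
85^2 ≡ 102 (mod 419)
85^11 ≡ 418 (mod 419)
85^19 ≡ 406 (mod 419)
85^22 ≡ 1 (mod 419) ✓
Hence ord(85) = 22.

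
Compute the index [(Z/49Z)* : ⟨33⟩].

Since 33 ∈ (Z/49Z)^×, its order divides φ(49) = φ(7^2) = 7·(7−1) = 42 = 2 · 3 · 7.
Divisors of 42: 1, 2, 3, 6, 7, 14, 21, 42.
Check 33^d mod 49 for each divisor in increasing order:
33^1 ≡ 33
33^2 ≡ 11
33^3 ≡ 20
33^6 ≡ 8
33^7 ≡ 19
33^14 ≡ 18
33^21 ≡ 48
33^42 ≡ 1
The order of 33 is 42, so the subgroup it generates has 42 elements.
Index = |(Z/49Z)^×| / |⟨33⟩| = 42 / 42 = 1.

1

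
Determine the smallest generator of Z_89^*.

3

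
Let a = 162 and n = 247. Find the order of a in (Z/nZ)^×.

36

ord(162) | φ(247) = φ(13·19) = (13−1)·(19−1) = 12·18 = 216 = 2^3 · 3^3.
Divisors of 216: 1, 2, 3, 4, 6, 8, 9, 12, 18, 24, 27, 36, 54, 72, 108, 216.
Evaluate successive powers at the divisors of 216:
162^1 ≡ 162 (mod 247)
162^2 ≡ 62 (mod 247)
162^3 ≡ 164 (mod 247)
162^4 ≡ 139 (mod 247)
162^6 ≡ 220 (mod 247)
162^8 ≡ 55 (mod 247)
162^9 ≡ 18 (mod 247)
162^12 ≡ 235 (mod 247)
162^18 ≡ 77 (mod 247)
162^24 ≡ 144 (mod 247)
162^27 ≡ 151 (mod 247)
162^36 ≡ 1 (mod 247) ✓
So ord_247(162) = 36.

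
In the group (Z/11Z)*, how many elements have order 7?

0

φ(11) = 11 − 1 = 10 = 2 · 5.
Since (Z/11Z)^× is cyclic of order 10, the number of elements of order d is φ(d) when d | 10 and 0 otherwise.
Since 7 ∤ 10, the count is 0.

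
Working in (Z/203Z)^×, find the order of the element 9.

42

Since 9 ∈ (Z/203Z)^×, its order divides φ(203) = φ(7·29) = (7−1)·(29−1) = 6·28 = 168 = 2^3 · 3 · 7.
Divisors of 168: 1, 2, 3, 4, 6, 7, 8, 12, 14, 21, 24, 28, 42, 56, 84, 168.
Compute 9^d (mod 203) for the divisors d until we hit 1:
9^1 ≡ 9 (mod 203)
9^2 ≡ 81 (mod 203)
9^3 ≡ 120 (mod 203)
9^4 ≡ 65 (mod 203)
9^6 ≡ 190 (mod 203)
9^7 ≡ 86 (mod 203)
9^8 ≡ 165 (mod 203)
9^12 ≡ 169 (mod 203)
9^14 ≡ 88 (mod 203)
9^21 ≡ 57 (mod 203)
9^24 ≡ 141 (mod 203)
9^28 ≡ 30 (mod 203)
9^42 ≡ 1 (mod 203) ✓
Therefore the multiplicative order of 9 modulo 203 is 42.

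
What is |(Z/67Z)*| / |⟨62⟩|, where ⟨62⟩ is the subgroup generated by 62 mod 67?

6

ord(62) | φ(67) = 67 − 1 = 66 = 2 · 3 · 11.
Divisors of 66: 1, 2, 3, 6, 11, 22, 33, 66.
Evaluate successive powers at the divisors of 66:
62^1 ≡ 62 (mod 67)
62^2 ≡ 25 (mod 67)
62^3 ≡ 9 (mod 67)
62^6 ≡ 14 (mod 67)
62^11 ≡ 1 (mod 67) ✓
Thus |⟨62⟩| = ord(62) = 11.
The index is φ(67) / ord(62) = 66 / 11 = 6.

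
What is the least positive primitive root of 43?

3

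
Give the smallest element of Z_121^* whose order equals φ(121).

2

φ(121) = φ(11^2) = 11·(11−1) = 110 = 2 · 5 · 11.
Test candidates g = 2, 3, … against the prime factors q ∈ {2, 5, 11} of φ(121): g is a generator iff g^(110/q) ≢ 1 for every such q.
g = 2: 2^55 ≡ 120; 2^22 ≡ 81; 2^10 ≡ 56 — none is 1, so 2 is a primitive root.
So 2 is the smallest generator of (Z/121Z)^×.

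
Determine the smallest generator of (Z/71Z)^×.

7

φ(71) = 71 − 1 = 70 = 2 · 5 · 7.
Test candidates g = 2, 3, … against the prime factors q ∈ {2, 5, 7} of φ(71): g is a generator iff g^(70/q) ≢ 1 for every such q.
g = 2: 2^35 ≡ 1 — hits 1, so not a primitive root.
g = 3: 3^35 ≡ 1 — hits 1, so not a primitive root.
g = 4: 4^35 ≡ 1 — hits 1, so not a primitive root.
g = 5: 5^35 ≡ 1 — hits 1, so not a primitive root.
g = 6: 6^35 ≡ 1 — hits 1, so not a primitive root.
g = 7: 7^35 ≡ 70; 7^14 ≡ 54; 7^10 ≡ 45 — none is 1, so 7 is a primitive root.
Hence the least primitive root of 71 is 7.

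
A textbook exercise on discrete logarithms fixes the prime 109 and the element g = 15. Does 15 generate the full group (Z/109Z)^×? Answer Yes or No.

No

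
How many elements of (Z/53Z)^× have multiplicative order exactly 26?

12

φ(53) = 53 − 1 = 52 = 2^2 · 13.
In a cyclic group of order 52, there are φ(d) elements of order d for each divisor d of 52, and zero for non-divisors.
26 = 2 · 13 divides 52, and φ(26) = 12.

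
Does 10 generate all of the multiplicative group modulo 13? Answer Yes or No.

No

φ(13) = 13 − 1 = 12 = 2^2 · 3.
It suffices to check that the order of 10 is not a proper divisor of 12: compute 10^(12/q) for q ∈ {2, 3}.
10^6 ≡ 1 (mod 13)  [q = 2: ≡ 1 ✗]
10^4 ≡ 3 (mod 13)  [q = 3: ≢ 1 ✓]
10^6 ≡ 1 shows ord(10) | 6, strictly less than φ(13); not a primitive root.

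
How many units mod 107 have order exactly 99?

0

φ(107) = 107 − 1 = 106 = 2 · 53.
Since (Z/107Z)^× is cyclic of order 106, the number of elements of order d is φ(d) when d | 106 and 0 otherwise.
Here 106 is not a multiple of 99, so there are no elements of order 99.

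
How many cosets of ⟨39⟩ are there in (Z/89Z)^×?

8

ord(39) | φ(89) = 89 − 1 = 88 = 2^3 · 11.
Divisors of 88: 1, 2, 4, 8, 11, 22, 44, 88.
Evaluate successive powers at the divisors of 88:
39^1 ≡ 39 (mod 89)
39^2 ≡ 8 (mod 89)
39^4 ≡ 64 (mod 89)
39^8 ≡ 2 (mod 89)
39^11 ≡ 1 (mod 89) ✓
Thus |⟨39⟩| = ord(39) = 11.
The index is φ(89) / ord(39) = 88 / 11 = 8.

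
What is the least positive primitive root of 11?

2

φ(11) = 11 − 1 = 10 = 2 · 5.
Test candidates g = 2, 3, … against the prime factors q ∈ {2, 5} of φ(11): g is a generator iff g^(10/q) ≢ 1 for every such q.
g = 2: 2^5 ≡ 10; 2^2 ≡ 4 — none is 1, so 2 is a primitive root.
Hence the least primitive root of 11 is 2.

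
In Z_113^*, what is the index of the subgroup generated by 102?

The order of 102 must divide φ(113) = 113 − 1 = 112 = 2^4 · 7.
Divisors of 112: 1, 2, 4, 7, 8, 14, 16, 28, 56, 112.
Check 102^d mod 113 for each divisor in increasing order:
102^1 ≡ 102 (mod 113)
102^2 ≡ 8 (mod 113)
102^4 ≡ 64 (mod 113)
102^7 ≡ 18 (mod 113)
102^8 ≡ 28 (mod 113)
102^14 ≡ 98 (mod 113)
102^16 ≡ 106 (mod 113)
102^28 ≡ 112 (mod 113)
102^56 ≡ 1 (mod 113) ✓
Thus |⟨102⟩| = ord(102) = 56.
[(Z/113Z)^× : ⟨102⟩] = 112/56 = 2.

2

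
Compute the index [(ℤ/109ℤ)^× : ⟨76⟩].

ord(76) | φ(109) = 109 − 1 = 108 = 2^2 · 3^3.
Divisors of 108: 1, 2, 3, 4, 6, 9, 12, 18, 27, 36, 54, 108.
Test each divisor d:
76^1 ≡ 76 (mod 109)
76^2 ≡ 108 (mod 109)
76^3 ≡ 33 (mod 109)
76^4 ≡ 1 (mod 109) ✓
So ord_109(76) = 4, hence |⟨76⟩| = 4.
The index is φ(109) / ord(76) = 108 / 4 = 27.

27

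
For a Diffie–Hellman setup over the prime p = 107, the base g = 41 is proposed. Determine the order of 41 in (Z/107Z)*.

53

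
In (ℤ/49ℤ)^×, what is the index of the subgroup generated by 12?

The order of 12 must divide φ(49) = φ(7^2) = 7·(7−1) = 42 = 2 · 3 · 7.
Divisors of 42: 1, 2, 3, 6, 7, 14, 21, 42.
Test each divisor d:
12^1 ≡ 12 (mod 49)
12^2 ≡ 46 (mod 49)
12^3 ≡ 13 (mod 49)
12^6 ≡ 22 (mod 49)
12^7 ≡ 19 (mod 49)
12^14 ≡ 18 (mod 49)
12^21 ≡ 48 (mod 49)
12^42 ≡ 1 (mod 49) ✓
So ord_49(12) = 42, hence |⟨12⟩| = 42.
The index is φ(49) / ord(12) = 42 / 42 = 1.

1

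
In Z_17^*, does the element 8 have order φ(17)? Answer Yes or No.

φ(17) = 17 − 1 = 16 = 2^4.
It suffices to check that the order of 8 is not a proper divisor of 16: compute 8^(16/q) for q ∈ {2}.
8^8 ≡ 1 (mod 17)  [q = 2: ≡ 1 ✗]
Since 8^8 ≡ 1, the order of 8 divides 8 < 16, so 8 is not a primitive root.

No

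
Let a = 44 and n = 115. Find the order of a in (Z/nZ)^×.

22

Since 44 ∈ (Z/115Z)^×, its order divides φ(115) = φ(5·23) = (5−1)·(23−1) = 4·22 = 88 = 2^3 · 11.
Divisors of 88: 1, 2, 4, 8, 11, 22, 44, 88.
Test each divisor d:
44^1 ≡ 44
44^2 ≡ 96
44^4 ≡ 16
44^8 ≡ 26
44^11 ≡ 114
44^22 ≡ 1
Therefore the multiplicative order of 44 modulo 115 is 22.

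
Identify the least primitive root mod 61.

φ(61) = 61 − 1 = 60 = 2^2 · 3 · 5.
Test candidates g = 2, 3, … against the prime factors q ∈ {2, 3, 5} of φ(61): g is a generator iff g^(60/q) ≢ 1 for every such q.
g = 2: 2^30 ≡ 60; 2^20 ≡ 47; 2^12 ≡ 9 — none is 1, so 2 is a primitive root.
Hence the least primitive root of 61 is 2.

2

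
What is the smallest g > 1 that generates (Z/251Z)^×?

6

φ(251) = 251 − 1 = 250 = 2 · 5^3.
Test candidates g = 2, 3, … against the prime factors q ∈ {2, 5} of φ(251): g is a generator iff g^(250/q) ≢ 1 for every such q.
g = 2: 2^125 ≡ 250; 2^50 ≡ 1 — hits 1, so not a primitive root.
g = 3: 3^125 ≡ 1 — hits 1, so not a primitive root.
g = 4: 4^125 ≡ 1 — hits 1, so not a primitive root.
g = 5: 5^125 ≡ 1 — hits 1, so not a primitive root.
g = 6: 6^125 ≡ 250; 6^50 ≡ 219 — none is 1, so 6 is a primitive root.
So 6 is the smallest generator of (Z/251Z)^×.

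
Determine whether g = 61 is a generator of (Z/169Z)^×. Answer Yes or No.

No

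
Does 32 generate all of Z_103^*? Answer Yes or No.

No

φ(103) = 103 − 1 = 102 = 2 · 3 · 17.
It suffices to check that the order of 32 is not a proper divisor of 102: compute 32^(102/q) for q ∈ {2, 3, 17}.
32^51 ≡ 1 (mod 103)  [q = 2: ≡ 1 ✗]
32^34 ≡ 56 (mod 103)  [q = 3: ≢ 1 ✓]
32^6 ≡ 93 (mod 103)  [q = 17: ≢ 1 ✓]
32^51 ≡ 1 shows ord(32) | 51, strictly less than φ(103); not a primitive root.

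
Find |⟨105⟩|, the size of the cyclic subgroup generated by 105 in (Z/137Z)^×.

68

ord(105) | φ(137) = 137 − 1 = 136 = 2^3 · 17.
Divisors of 136: 1, 2, 4, 8, 17, 34, 68, 136.
Check 105^d mod 137 for each divisor in increasing order:
105^1 ≡ 105
105^2 ≡ 65
105^4 ≡ 115
105^8 ≡ 73
105^17 ≡ 37
105^34 ≡ 136
105^68 ≡ 1
Hence ord(105) = 68.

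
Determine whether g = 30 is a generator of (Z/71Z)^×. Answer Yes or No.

No

φ(71) = 71 − 1 = 70 = 2 · 5 · 7.
An element g generates (Z/71Z)^× iff g^(70/q) ≢ 1 (mod 71) for each prime q ∈ {2, 5, 7}.
30^35 ≡ 1 (mod 71)  [q = 2: ≡ 1 ✗]
30^14 ≡ 1 (mod 71)  [q = 5: ≡ 1 ✗]
30^10 ≡ 20 (mod 71)  [q = 7: ≢ 1 ✓]
Since 30^35 ≡ 1, the order of 30 divides 35 < 70, so 30 is not a primitive root.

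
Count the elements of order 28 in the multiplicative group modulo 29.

12

φ(29) = 29 − 1 = 28 = 2^2 · 7.
(Z/29Z)^× is cyclic (|G| = 28); a cyclic group of order m has exactly φ(d) elements of each order d | m, and none otherwise.
28 = 2^2 · 7 divides 28, and φ(28) = 12.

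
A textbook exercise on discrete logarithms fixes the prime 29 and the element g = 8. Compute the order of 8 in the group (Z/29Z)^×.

28

ord(8) | φ(29) = 29 − 1 = 28 = 2^2 · 7.
Divisors of 28: 1, 2, 4, 7, 14, 28.
Check 8^d mod 29 for each divisor in increasing order:
8^1 ≡ 8 (mod 29)
8^2 ≡ 6 (mod 29)
8^4 ≡ 7 (mod 29)
8^7 ≡ 17 (mod 29)
8^14 ≡ 28 (mod 29)
8^28 ≡ 1 (mod 29) ✓
The smallest such exponent is 28, so the order of 8 is 28.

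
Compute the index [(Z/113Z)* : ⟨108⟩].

1

ord(108) | φ(113) = 113 − 1 = 112 = 2^4 · 7.
Divisors of 112: 1, 2, 4, 7, 8, 14, 16, 28, 56, 112.
Compute 108^d (mod 113) for the divisors d until we hit 1:
108^1 ≡ 108
108^2 ≡ 25
108^4 ≡ 60
108^7 ≡ 71
108^8 ≡ 97
108^14 ≡ 69
108^16 ≡ 30
108^28 ≡ 15
108^56 ≡ 112
108^112 ≡ 1
The order of 108 is 112, so the subgroup it generates has 112 elements.
Index = |(Z/113Z)^×| / |⟨108⟩| = 112 / 112 = 1.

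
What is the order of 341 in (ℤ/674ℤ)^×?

By Lagrange's theorem, ord_674(341) divides φ(674) = φ(2)·φ(337) = 1·336 = 336 = 2^4 · 3 · 7.
Divisors of 336: 1, 2, 3, 4, 6, 7, 8, 12, 14, 16, 21, 24, 28, 42, 48, 56, 84, 112, 168, 336.
Test each divisor d:
341^1 ≡ 341
341^2 ≡ 353
341^3 ≡ 401
341^4 ≡ 593
341^6 ≡ 389
341^7 ≡ 545
341^8 ≡ 495
341^12 ≡ 345
341^14 ≡ 465
341^16 ≡ 363
341^21 ≡ 1
So ord_674(341) = 21.

21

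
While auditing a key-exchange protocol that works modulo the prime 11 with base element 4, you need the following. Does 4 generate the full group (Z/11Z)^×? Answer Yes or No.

No

φ(11) = 11 − 1 = 10 = 2 · 5.
4 is a primitive root mod 11 iff 4^(φ(11)/q) ≢ 1 for every prime q | φ(11), i.e. q ∈ {2, 5}.
4^5 ≡ 1 (mod 11)  [q = 2: ≡ 1 ✗]
4^2 ≡ 5 (mod 11)  [q = 5: ≢ 1 ✓]
The check at q = 2 fails, so 4 generates a proper subgroup.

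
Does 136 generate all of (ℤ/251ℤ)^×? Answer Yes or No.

Yes

φ(251) = 251 − 1 = 250 = 2 · 5^3.
It suffices to check that the order of 136 is not a proper divisor of 250: compute 136^(250/q) for q ∈ {2, 5}.
136^125 ≡ 250 (mod 251)  [q = 2: ≢ 1 ✓]
136^50 ≡ 149 (mod 251)  [q = 5: ≢ 1 ✓]
None equal 1, so ord_251(136) = 250: 136 is a primitive root.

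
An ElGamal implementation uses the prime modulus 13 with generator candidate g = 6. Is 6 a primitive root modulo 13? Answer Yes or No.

Yes

φ(13) = 13 − 1 = 12 = 2^2 · 3.
An element g generates (Z/13Z)^× iff g^(12/q) ≢ 1 (mod 13) for each prime q ∈ {2, 3}.
6^6 ≡ 12 (mod 13)  [q = 2: ≢ 1 ✓]
6^4 ≡ 9 (mod 13)  [q = 3: ≢ 1 ✓]
None equal 1, so ord_13(6) = 12: 6 is a primitive root.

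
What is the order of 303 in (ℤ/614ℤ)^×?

102

ord(303) | φ(614) = φ(2)·φ(307) = 1·306 = 306 = 2 · 3^2 · 17.
Divisors of 306: 1, 2, 3, 6, 9, 17, 18, 34, 51, 102, 153, 306.
Test each divisor d:
303^1 ≡ 303 (mod 614)
303^2 ≡ 323 (mod 614)
303^3 ≡ 243 (mod 614)
303^6 ≡ 105 (mod 614)
303^9 ≡ 341 (mod 614)
303^17 ≡ 325 (mod 614)
303^18 ≡ 235 (mod 614)
303^34 ≡ 17 (mod 614)
303^51 ≡ 613 (mod 614)
303^102 ≡ 1 (mod 614) ✓
Hence ord(303) = 102.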